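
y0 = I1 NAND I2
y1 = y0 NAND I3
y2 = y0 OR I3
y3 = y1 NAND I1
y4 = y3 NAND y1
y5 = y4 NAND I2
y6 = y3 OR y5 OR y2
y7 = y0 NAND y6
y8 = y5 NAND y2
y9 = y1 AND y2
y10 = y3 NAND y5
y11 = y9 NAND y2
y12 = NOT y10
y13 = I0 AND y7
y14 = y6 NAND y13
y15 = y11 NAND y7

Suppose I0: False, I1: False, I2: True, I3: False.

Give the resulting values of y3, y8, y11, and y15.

y3 = True, y8 = False, y11 = False, y15 = True

y0 = I1 NAND I2 = False NAND True = True
y1 = y0 NAND I3 = True NAND False = True
y2 = y0 OR I3 = True OR False = True
y3 = y1 NAND I1 = True NAND False = True
y4 = y3 NAND y1 = True NAND True = False
y5 = y4 NAND I2 = False NAND True = True
y6 = y3 OR y5 OR y2 = True OR True OR True = True
y7 = y0 NAND y6 = True NAND True = False
y8 = y5 NAND y2 = True NAND True = False
y9 = y1 AND y2 = True AND True = True
y11 = y9 NAND y2 = True NAND True = False
y15 = y11 NAND y7 = False NAND False = True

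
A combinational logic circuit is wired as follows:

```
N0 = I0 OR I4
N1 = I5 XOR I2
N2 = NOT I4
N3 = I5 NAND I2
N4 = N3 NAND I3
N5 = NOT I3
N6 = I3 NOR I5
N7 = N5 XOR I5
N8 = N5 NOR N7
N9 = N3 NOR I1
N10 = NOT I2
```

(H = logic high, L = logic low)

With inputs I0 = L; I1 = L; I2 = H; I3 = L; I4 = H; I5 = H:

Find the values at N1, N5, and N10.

N1 = L, N5 = H, N10 = L

N1 = I5 XOR I2 = H XOR H = L
N5 = NOT I3 = NOT L = H
N10 = NOT I2 = NOT H = L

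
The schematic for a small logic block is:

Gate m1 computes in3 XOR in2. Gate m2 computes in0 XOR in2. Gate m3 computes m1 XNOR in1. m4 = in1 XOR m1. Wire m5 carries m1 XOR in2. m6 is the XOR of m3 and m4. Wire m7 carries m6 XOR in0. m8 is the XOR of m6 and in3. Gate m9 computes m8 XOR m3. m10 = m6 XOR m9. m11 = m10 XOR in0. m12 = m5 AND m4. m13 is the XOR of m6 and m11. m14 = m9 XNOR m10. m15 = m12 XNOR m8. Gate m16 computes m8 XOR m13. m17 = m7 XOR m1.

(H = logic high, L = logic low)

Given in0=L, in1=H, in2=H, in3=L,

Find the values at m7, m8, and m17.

m1 = in3 XOR in2 = L XOR H = H
m3 = m1 XNOR in1 = H XNOR H = H
m4 = in1 XOR m1 = H XOR H = L
m6 = m3 XOR m4 = H XOR L = H
m7 = m6 XOR in0 = H XOR L = H
m8 = m6 XOR in3 = H XOR L = H
m17 = m7 XOR m1 = H XOR H = L

m7 = H  m8 = H  m17 = L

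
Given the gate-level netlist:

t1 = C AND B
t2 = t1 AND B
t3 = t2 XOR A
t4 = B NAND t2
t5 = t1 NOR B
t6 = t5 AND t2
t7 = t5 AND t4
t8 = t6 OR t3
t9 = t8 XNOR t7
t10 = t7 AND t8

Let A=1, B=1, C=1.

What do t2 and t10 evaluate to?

t2 = 1  t10 = 0

t1 = C AND B = 1 AND 1 = 1
t2 = t1 AND B = 1 AND 1 = 1
t3 = t2 XOR A = 1 XOR 1 = 0
t4 = B NAND t2 = 1 NAND 1 = 0
t5 = t1 NOR B = 1 NOR 1 = 0
t6 = t5 AND t2 = 0 AND 1 = 0
t7 = t5 AND t4 = 0 AND 0 = 0
t8 = t6 OR t3 = 0 OR 0 = 0
t10 = t7 AND t8 = 0 AND 0 = 0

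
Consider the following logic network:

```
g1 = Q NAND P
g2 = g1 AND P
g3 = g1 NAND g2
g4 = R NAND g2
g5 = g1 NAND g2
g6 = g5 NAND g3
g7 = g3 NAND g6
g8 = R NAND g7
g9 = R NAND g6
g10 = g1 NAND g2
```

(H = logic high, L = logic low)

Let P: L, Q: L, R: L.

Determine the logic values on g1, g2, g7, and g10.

g1 = H; g2 = L; g7 = H; g10 = H

g1 = Q NAND P = L NAND L = H
g2 = g1 AND P = H AND L = L
g3 = g1 NAND g2 = H NAND L = H
g5 = g1 NAND g2 = H NAND L = H
g6 = g5 NAND g3 = H NAND H = L
g7 = g3 NAND g6 = H NAND L = H
g10 = g1 NAND g2 = H NAND L = H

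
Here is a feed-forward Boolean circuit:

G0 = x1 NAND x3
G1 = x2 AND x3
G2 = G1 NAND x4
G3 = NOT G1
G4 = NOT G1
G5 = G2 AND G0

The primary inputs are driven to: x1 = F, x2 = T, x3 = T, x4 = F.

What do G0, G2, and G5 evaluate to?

G0 = T, G2 = T, G5 = T

G0 = x1 NAND x3 = F NAND T = T
G1 = x2 AND x3 = T AND T = T
G2 = G1 NAND x4 = T NAND F = T
G5 = G2 AND G0 = T AND T = T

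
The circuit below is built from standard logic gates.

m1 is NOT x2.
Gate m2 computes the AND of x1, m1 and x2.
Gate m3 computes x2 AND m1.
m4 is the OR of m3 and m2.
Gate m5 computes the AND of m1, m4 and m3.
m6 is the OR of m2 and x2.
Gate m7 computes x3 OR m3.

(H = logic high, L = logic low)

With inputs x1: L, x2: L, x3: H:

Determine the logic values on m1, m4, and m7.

m1 = H, m4 = L, m7 = H

m1 = NOT x2 = NOT L = H
m2 = x1 AND m1 AND x2 = L AND H AND L = L
m3 = x2 AND m1 = L AND H = L
m4 = m3 OR m2 = L OR L = L
m7 = x3 OR m3 = H OR L = H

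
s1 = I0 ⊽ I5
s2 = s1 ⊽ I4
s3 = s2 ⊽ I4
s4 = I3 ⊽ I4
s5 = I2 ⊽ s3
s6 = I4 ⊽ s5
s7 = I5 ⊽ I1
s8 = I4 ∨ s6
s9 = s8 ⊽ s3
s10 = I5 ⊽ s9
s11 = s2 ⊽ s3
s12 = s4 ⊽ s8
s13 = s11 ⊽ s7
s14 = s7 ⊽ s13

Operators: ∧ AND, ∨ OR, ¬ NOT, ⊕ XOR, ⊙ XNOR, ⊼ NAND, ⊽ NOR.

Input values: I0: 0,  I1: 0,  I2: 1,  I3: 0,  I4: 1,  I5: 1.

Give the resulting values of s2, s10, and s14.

s2 = 0  s10 = 0  s14 = 1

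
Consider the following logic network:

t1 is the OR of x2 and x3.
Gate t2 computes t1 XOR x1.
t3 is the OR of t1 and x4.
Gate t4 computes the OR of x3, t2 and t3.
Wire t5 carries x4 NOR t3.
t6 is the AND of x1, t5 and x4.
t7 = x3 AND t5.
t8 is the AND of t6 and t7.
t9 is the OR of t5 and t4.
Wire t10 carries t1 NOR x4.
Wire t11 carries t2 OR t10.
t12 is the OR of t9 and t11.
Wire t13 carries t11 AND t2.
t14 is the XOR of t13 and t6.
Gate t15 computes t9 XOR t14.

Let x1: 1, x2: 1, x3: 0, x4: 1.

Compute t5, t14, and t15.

t5 = 0; t14 = 0; t15 = 1

t1 = x2 OR x3 = 1 OR 0 = 1
t2 = t1 XOR x1 = 1 XOR 1 = 0
t3 = t1 OR x4 = 1 OR 1 = 1
t4 = x3 OR t2 OR t3 = 0 OR 0 OR 1 = 1
t5 = x4 NOR t3 = 1 NOR 1 = 0
t6 = x1 AND t5 AND x4 = 1 AND 0 AND 1 = 0
t9 = t5 OR t4 = 0 OR 1 = 1
t10 = t1 NOR x4 = 1 NOR 1 = 0
t11 = t2 OR t10 = 0 OR 0 = 0
t13 = t11 AND t2 = 0 AND 0 = 0
t14 = t13 XOR t6 = 0 XOR 0 = 0
t15 = t9 XOR t14 = 1 XOR 0 = 1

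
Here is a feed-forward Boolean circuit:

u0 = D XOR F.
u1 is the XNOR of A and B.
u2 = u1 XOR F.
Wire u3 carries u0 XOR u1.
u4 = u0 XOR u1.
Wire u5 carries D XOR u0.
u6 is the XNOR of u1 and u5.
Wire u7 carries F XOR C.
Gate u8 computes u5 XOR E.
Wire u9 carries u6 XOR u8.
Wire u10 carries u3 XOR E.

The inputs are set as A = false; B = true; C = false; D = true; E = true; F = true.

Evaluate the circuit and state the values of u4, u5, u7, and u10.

u4 = false, u5 = true, u7 = true, u10 = true

u0 = D XOR F = true XOR true = false
u1 = A XNOR B = false XNOR true = false
u3 = u0 XOR u1 = false XOR false = false
u4 = u0 XOR u1 = false XOR false = false
u5 = D XOR u0 = true XOR false = true
u7 = F XOR C = true XOR false = true
u10 = u3 XOR E = false XOR true = true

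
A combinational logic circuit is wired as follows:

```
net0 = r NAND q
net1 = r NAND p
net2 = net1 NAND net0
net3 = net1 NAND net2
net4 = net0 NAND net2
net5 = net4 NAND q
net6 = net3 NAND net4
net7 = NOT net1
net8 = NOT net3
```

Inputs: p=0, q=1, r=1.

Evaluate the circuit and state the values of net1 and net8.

net0 = r NAND q = 1 NAND 1 = 0
net1 = r NAND p = 1 NAND 0 = 1
net2 = net1 NAND net0 = 1 NAND 0 = 1
net3 = net1 NAND net2 = 1 NAND 1 = 0
net8 = NOT net3 = NOT 0 = 1

net1 = 1, net8 = 1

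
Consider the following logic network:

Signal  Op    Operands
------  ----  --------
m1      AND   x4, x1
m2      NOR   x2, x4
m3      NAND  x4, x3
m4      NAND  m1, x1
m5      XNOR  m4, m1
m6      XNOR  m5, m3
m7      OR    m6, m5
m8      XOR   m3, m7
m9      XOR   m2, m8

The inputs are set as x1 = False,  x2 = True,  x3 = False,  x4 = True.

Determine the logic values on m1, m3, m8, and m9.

m1 = False  m3 = True  m8 = True  m9 = True

m1 = x4 AND x1 = True AND False = False
m2 = x2 NOR x4 = True NOR True = False
m3 = x4 NAND x3 = True NAND False = True
m4 = m1 NAND x1 = False NAND False = True
m5 = m4 XNOR m1 = True XNOR False = False
m6 = m5 XNOR m3 = False XNOR True = False
m7 = m6 OR m5 = False OR False = False
m8 = m3 XOR m7 = True XOR False = True
m9 = m2 XOR m8 = False XOR True = True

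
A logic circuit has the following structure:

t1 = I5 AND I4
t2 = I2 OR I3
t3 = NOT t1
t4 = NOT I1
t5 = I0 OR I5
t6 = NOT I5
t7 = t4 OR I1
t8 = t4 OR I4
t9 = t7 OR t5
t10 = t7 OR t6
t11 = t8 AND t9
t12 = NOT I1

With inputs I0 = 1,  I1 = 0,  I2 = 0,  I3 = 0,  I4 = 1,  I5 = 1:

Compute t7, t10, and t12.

t7 = 1, t10 = 1, t12 = 1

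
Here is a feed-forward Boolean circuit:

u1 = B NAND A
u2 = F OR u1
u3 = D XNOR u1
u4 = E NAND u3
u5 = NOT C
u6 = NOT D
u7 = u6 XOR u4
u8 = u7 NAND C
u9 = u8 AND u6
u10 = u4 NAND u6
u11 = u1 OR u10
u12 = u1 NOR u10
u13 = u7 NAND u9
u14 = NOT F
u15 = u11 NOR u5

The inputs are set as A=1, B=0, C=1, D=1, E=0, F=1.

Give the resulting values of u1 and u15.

u1 = 1  u15 = 0

u1 = B NAND A = 0 NAND 1 = 1
u3 = D XNOR u1 = 1 XNOR 1 = 1
u4 = E NAND u3 = 0 NAND 1 = 1
u5 = NOT C = NOT 1 = 0
u6 = NOT D = NOT 1 = 0
u10 = u4 NAND u6 = 1 NAND 0 = 1
u11 = u1 OR u10 = 1 OR 1 = 1
u15 = u11 NOR u5 = 1 NOR 0 = 0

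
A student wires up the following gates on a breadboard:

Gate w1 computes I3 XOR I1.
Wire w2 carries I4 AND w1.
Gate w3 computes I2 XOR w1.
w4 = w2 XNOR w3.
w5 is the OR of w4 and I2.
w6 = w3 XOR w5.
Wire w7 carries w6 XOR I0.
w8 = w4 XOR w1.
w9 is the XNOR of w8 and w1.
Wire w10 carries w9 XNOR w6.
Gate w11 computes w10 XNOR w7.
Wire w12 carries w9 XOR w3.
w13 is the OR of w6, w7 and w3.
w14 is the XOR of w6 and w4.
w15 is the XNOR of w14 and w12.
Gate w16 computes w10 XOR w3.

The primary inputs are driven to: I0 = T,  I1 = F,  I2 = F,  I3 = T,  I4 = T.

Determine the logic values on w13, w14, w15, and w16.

w13 = T, w14 = T, w15 = T, w16 = F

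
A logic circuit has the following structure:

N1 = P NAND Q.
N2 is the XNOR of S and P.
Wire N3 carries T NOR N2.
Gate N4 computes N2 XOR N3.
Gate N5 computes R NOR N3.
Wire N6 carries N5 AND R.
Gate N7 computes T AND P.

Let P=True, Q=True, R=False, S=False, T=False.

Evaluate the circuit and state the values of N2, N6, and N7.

N2 = S XNOR P = False XNOR True = False
N3 = T NOR N2 = False NOR False = True
N5 = R NOR N3 = False NOR True = False
N6 = N5 AND R = False AND False = False
N7 = T AND P = False AND True = False

N2 = False, N6 = False, N7 = False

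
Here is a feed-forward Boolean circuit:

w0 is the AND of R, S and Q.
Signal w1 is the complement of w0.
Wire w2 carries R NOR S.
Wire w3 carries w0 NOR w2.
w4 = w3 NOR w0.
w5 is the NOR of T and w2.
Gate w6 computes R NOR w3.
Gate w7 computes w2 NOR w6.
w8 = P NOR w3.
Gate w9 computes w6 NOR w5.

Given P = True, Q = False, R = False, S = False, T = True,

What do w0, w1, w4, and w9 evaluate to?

w0 = False  w1 = True  w4 = True  w9 = False

w0 = R AND S AND Q = False AND False AND False = False
w1 = NOT w0 = NOT False = True
w2 = R NOR S = False NOR False = True
w3 = w0 NOR w2 = False NOR True = False
w4 = w3 NOR w0 = False NOR False = True
w5 = T NOR w2 = True NOR True = False
w6 = R NOR w3 = False NOR False = True
w9 = w6 NOR w5 = True NOR False = False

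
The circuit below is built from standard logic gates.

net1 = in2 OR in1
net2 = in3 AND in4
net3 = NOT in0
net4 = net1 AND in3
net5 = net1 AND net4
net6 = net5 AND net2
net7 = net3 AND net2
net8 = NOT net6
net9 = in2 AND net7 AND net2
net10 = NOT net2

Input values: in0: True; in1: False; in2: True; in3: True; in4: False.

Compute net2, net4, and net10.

net2 = False, net4 = True, net10 = True

net1 = in2 OR in1 = True OR False = True
net2 = in3 AND in4 = True AND False = False
net4 = net1 AND in3 = True AND True = True
net10 = NOT net2 = NOT False = True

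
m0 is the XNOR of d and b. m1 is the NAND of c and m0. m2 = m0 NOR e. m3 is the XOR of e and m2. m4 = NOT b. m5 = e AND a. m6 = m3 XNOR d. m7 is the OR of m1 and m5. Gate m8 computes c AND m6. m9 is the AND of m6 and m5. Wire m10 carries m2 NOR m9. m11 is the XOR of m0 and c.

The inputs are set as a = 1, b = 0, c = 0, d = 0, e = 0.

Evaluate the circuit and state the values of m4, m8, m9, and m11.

m4 = 1  m8 = 0  m9 = 0  m11 = 1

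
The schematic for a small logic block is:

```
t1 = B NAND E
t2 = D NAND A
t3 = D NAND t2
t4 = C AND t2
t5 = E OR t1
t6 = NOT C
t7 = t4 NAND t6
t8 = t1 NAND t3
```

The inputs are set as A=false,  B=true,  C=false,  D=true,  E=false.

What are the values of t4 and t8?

t1 = B NAND E = true NAND false = true
t2 = D NAND A = true NAND false = true
t3 = D NAND t2 = true NAND true = false
t4 = C AND t2 = false AND true = false
t8 = t1 NAND t3 = true NAND false = true

t4 = false, t8 = true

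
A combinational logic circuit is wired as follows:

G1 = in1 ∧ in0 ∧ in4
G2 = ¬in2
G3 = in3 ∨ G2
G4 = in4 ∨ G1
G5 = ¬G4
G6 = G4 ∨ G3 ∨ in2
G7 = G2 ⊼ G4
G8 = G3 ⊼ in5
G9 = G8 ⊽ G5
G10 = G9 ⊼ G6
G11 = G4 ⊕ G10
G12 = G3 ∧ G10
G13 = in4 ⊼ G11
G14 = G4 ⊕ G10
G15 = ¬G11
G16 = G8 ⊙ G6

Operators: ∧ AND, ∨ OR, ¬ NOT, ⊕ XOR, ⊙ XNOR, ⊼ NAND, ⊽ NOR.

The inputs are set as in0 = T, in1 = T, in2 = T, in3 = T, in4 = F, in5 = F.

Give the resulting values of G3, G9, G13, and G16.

G1 = in1 AND in0 AND in4 = T AND T AND F = F
G2 = NOT in2 = NOT T = F
G3 = in3 OR G2 = T OR F = T
G4 = in4 OR G1 = F OR F = F
G5 = NOT G4 = NOT F = T
G6 = G4 OR G3 OR in2 = F OR T OR T = T
G8 = G3 NAND in5 = T NAND F = T
G9 = G8 NOR G5 = T NOR T = F
G10 = G9 NAND G6 = F NAND T = T
G11 = G4 XOR G10 = F XOR T = T
G13 = in4 NAND G11 = F NAND T = T
G16 = G8 XNOR G6 = T XNOR T = T

G3 = T, G9 = F, G13 = T, G16 = T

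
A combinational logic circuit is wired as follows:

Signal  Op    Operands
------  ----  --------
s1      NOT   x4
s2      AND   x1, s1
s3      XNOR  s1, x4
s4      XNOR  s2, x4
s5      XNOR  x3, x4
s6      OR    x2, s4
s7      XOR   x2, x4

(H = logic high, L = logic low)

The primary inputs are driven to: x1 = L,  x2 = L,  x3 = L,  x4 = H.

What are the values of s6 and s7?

s1 = NOT x4 = NOT H = L
s2 = x1 AND s1 = L AND L = L
s4 = s2 XNOR x4 = L XNOR H = L
s6 = x2 OR s4 = L OR L = L
s7 = x2 XOR x4 = L XOR H = H

s6 = L, s7 = H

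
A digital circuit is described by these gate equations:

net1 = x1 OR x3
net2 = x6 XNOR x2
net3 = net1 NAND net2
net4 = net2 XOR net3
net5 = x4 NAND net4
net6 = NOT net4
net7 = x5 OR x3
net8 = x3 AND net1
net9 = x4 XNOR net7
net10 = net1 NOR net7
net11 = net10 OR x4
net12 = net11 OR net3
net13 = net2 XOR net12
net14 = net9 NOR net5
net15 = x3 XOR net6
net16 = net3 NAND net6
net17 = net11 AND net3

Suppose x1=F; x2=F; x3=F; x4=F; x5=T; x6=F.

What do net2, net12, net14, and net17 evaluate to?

net2 = T, net12 = T, net14 = F, net17 = F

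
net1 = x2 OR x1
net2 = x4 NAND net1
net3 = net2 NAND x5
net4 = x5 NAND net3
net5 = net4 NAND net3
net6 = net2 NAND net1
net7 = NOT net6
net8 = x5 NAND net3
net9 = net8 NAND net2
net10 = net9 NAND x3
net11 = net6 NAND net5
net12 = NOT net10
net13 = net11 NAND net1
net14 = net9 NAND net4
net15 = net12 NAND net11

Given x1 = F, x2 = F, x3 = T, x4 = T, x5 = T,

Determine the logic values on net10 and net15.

net1 = x2 OR x1 = F OR F = F
net2 = x4 NAND net1 = T NAND F = T
net3 = net2 NAND x5 = T NAND T = F
net4 = x5 NAND net3 = T NAND F = T
net5 = net4 NAND net3 = T NAND F = T
net6 = net2 NAND net1 = T NAND F = T
net8 = x5 NAND net3 = T NAND F = T
net9 = net8 NAND net2 = T NAND T = F
net10 = net9 NAND x3 = F NAND T = T
net11 = net6 NAND net5 = T NAND T = F
net12 = NOT net10 = NOT T = F
net15 = net12 NAND net11 = F NAND F = T

net10 = T  net15 = T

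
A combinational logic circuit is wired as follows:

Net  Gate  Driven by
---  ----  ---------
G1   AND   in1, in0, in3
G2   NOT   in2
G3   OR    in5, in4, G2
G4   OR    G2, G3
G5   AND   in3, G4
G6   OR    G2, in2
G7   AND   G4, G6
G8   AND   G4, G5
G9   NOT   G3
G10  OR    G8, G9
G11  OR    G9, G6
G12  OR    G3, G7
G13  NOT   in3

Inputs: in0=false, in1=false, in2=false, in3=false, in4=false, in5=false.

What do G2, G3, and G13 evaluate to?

G2 = true  G3 = true  G13 = true

G2 = NOT in2 = NOT false = true
G3 = in5 OR in4 OR G2 = false OR false OR true = true
G13 = NOT in3 = NOT false = true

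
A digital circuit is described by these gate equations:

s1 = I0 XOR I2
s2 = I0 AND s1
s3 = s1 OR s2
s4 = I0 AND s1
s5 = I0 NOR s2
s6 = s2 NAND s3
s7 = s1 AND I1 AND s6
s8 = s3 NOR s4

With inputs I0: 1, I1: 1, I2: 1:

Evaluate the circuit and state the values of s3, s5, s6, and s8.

s3 = 0; s5 = 0; s6 = 1; s8 = 1

s1 = I0 XOR I2 = 1 XOR 1 = 0
s2 = I0 AND s1 = 1 AND 0 = 0
s3 = s1 OR s2 = 0 OR 0 = 0
s4 = I0 AND s1 = 1 AND 0 = 0
s5 = I0 NOR s2 = 1 NOR 0 = 0
s6 = s2 NAND s3 = 0 NAND 0 = 1
s8 = s3 NOR s4 = 0 NOR 0 = 1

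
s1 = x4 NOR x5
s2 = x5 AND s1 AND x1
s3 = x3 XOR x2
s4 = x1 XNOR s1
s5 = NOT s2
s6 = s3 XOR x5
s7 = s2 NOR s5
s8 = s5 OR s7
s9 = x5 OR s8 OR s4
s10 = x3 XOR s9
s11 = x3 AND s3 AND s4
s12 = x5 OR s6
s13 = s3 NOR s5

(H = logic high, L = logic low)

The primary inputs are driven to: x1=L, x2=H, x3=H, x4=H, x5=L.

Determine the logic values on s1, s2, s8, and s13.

s1 = x4 NOR x5 = H NOR L = L
s2 = x5 AND s1 AND x1 = L AND L AND L = L
s3 = x3 XOR x2 = H XOR H = L
s5 = NOT s2 = NOT L = H
s7 = s2 NOR s5 = L NOR H = L
s8 = s5 OR s7 = H OR L = H
s13 = s3 NOR s5 = L NOR H = L

s1 = L, s2 = L, s8 = H, s13 = L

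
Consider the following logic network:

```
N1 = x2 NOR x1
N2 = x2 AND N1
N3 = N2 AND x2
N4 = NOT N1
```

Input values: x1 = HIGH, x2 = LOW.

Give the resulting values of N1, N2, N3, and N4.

N1 = x2 NOR x1 = LOW NOR HIGH = LOW
N2 = x2 AND N1 = LOW AND LOW = LOW
N3 = N2 AND x2 = LOW AND LOW = LOW
N4 = NOT N1 = NOT LOW = HIGH

N1 = LOW, N2 = LOW, N3 = LOW, N4 = HIGH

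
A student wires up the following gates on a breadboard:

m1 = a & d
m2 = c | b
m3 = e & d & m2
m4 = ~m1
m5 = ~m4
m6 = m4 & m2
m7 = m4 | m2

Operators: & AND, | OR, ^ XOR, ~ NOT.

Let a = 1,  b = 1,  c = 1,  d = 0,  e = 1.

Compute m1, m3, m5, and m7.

m1 = 0  m3 = 0  m5 = 0  m7 = 1

m1 = a AND d = 1 AND 0 = 0
m2 = c OR b = 1 OR 1 = 1
m3 = e AND d AND m2 = 1 AND 0 AND 1 = 0
m4 = NOT m1 = NOT 0 = 1
m5 = NOT m4 = NOT 1 = 0
m7 = m4 OR m2 = 1 OR 1 = 1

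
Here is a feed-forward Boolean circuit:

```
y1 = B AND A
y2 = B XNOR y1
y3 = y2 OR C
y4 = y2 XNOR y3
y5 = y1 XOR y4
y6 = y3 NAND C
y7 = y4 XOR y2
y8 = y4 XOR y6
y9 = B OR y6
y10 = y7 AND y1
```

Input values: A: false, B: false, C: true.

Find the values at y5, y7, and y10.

y5 = true  y7 = false  y10 = false

y1 = B AND A = false AND false = false
y2 = B XNOR y1 = false XNOR false = true
y3 = y2 OR C = true OR true = true
y4 = y2 XNOR y3 = true XNOR true = true
y5 = y1 XOR y4 = false XOR true = true
y7 = y4 XOR y2 = true XOR true = false
y10 = y7 AND y1 = false AND false = false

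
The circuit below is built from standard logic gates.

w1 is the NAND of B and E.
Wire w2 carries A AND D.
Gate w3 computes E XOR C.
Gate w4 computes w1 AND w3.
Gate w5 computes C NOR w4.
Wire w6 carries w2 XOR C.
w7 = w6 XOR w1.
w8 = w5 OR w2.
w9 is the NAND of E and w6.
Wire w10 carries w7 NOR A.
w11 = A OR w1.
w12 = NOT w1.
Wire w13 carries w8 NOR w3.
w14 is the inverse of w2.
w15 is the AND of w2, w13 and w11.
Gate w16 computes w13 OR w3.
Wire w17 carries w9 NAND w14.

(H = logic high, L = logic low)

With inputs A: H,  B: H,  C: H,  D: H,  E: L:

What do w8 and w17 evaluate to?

w1 = B NAND E = H NAND L = H
w2 = A AND D = H AND H = H
w3 = E XOR C = L XOR H = H
w4 = w1 AND w3 = H AND H = H
w5 = C NOR w4 = H NOR H = L
w6 = w2 XOR C = H XOR H = L
w8 = w5 OR w2 = L OR H = H
w9 = E NAND w6 = L NAND L = H
w14 = NOT w2 = NOT H = L
w17 = w9 NAND w14 = H NAND L = H

w8 = H  w17 = H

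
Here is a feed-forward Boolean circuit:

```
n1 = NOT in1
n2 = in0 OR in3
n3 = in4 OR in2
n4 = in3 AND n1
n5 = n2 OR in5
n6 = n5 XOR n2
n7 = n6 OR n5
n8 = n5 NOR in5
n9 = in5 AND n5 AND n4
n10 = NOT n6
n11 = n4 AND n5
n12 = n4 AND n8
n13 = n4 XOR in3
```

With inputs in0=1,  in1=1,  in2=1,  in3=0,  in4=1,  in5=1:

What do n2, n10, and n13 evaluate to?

n1 = NOT in1 = NOT 1 = 0
n2 = in0 OR in3 = 1 OR 0 = 1
n4 = in3 AND n1 = 0 AND 0 = 0
n5 = n2 OR in5 = 1 OR 1 = 1
n6 = n5 XOR n2 = 1 XOR 1 = 0
n10 = NOT n6 = NOT 0 = 1
n13 = n4 XOR in3 = 0 XOR 0 = 0

n2 = 1, n10 = 1, n13 = 0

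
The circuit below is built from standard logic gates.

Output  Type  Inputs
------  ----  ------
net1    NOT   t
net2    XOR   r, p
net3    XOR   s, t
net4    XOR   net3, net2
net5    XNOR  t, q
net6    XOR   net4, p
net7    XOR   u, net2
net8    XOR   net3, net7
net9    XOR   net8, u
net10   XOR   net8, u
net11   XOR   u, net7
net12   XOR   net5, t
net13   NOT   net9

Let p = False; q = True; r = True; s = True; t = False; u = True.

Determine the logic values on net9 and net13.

net2 = r XOR p = True XOR False = True
net3 = s XOR t = True XOR False = True
net7 = u XOR net2 = True XOR True = False
net8 = net3 XOR net7 = True XOR False = True
net9 = net8 XOR u = True XOR True = False
net13 = NOT net9 = NOT False = True

net9 = False  net13 = True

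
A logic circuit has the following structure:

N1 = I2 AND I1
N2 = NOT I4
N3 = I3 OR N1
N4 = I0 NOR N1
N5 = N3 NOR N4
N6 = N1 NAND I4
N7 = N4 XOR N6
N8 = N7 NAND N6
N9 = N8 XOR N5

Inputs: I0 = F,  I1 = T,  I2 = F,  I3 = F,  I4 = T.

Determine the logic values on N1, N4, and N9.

N1 = I2 AND I1 = F AND T = F
N3 = I3 OR N1 = F OR F = F
N4 = I0 NOR N1 = F NOR F = T
N5 = N3 NOR N4 = F NOR T = F
N6 = N1 NAND I4 = F NAND T = T
N7 = N4 XOR N6 = T XOR T = F
N8 = N7 NAND N6 = F NAND T = T
N9 = N8 XOR N5 = T XOR F = T

N1 = F, N4 = T, N9 = T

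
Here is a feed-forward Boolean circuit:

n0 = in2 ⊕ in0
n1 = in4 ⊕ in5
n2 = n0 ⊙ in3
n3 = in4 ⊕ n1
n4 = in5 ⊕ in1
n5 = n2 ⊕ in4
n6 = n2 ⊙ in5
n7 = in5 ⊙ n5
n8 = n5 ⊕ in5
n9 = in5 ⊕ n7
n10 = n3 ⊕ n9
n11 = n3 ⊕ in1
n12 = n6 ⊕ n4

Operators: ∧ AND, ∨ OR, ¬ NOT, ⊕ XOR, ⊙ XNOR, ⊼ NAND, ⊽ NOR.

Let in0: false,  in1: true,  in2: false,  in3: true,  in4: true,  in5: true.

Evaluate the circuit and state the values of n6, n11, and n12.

n0 = in2 XOR in0 = false XOR false = false
n1 = in4 XOR in5 = true XOR true = false
n2 = n0 XNOR in3 = false XNOR true = false
n3 = in4 XOR n1 = true XOR false = true
n4 = in5 XOR in1 = true XOR true = false
n6 = n2 XNOR in5 = false XNOR true = false
n11 = n3 XOR in1 = true XOR true = false
n12 = n6 XOR n4 = false XOR false = false

n6 = false; n11 = false; n12 = false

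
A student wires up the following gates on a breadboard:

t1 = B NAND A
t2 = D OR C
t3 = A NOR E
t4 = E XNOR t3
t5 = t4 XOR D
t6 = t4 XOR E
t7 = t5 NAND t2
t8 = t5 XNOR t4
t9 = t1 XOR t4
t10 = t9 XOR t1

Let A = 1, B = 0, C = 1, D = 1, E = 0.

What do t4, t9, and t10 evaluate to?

t1 = B NAND A = 0 NAND 1 = 1
t3 = A NOR E = 1 NOR 0 = 0
t4 = E XNOR t3 = 0 XNOR 0 = 1
t9 = t1 XOR t4 = 1 XOR 1 = 0
t10 = t9 XOR t1 = 0 XOR 1 = 1

t4 = 1  t9 = 0  t10 = 1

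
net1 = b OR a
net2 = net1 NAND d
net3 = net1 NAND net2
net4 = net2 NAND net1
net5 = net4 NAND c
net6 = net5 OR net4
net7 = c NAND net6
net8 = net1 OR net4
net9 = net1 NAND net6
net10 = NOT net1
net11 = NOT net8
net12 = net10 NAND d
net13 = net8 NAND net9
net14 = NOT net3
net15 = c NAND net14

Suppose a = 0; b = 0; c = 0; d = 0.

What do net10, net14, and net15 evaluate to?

net10 = 1  net14 = 0  net15 = 1

net1 = b OR a = 0 OR 0 = 0
net2 = net1 NAND d = 0 NAND 0 = 1
net3 = net1 NAND net2 = 0 NAND 1 = 1
net10 = NOT net1 = NOT 0 = 1
net14 = NOT net3 = NOT 1 = 0
net15 = c NAND net14 = 0 NAND 0 = 1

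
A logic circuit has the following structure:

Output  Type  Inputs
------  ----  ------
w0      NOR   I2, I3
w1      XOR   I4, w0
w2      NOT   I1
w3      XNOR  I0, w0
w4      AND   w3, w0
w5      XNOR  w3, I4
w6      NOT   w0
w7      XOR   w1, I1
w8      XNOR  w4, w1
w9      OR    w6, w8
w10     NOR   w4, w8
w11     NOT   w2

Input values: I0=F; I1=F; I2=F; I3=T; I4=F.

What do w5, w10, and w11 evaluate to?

w0 = I2 NOR I3 = F NOR T = F
w1 = I4 XOR w0 = F XOR F = F
w2 = NOT I1 = NOT F = T
w3 = I0 XNOR w0 = F XNOR F = T
w4 = w3 AND w0 = T AND F = F
w5 = w3 XNOR I4 = T XNOR F = F
w8 = w4 XNOR w1 = F XNOR F = T
w10 = w4 NOR w8 = F NOR T = F
w11 = NOT w2 = NOT T = F

w5 = F  w10 = F  w11 = F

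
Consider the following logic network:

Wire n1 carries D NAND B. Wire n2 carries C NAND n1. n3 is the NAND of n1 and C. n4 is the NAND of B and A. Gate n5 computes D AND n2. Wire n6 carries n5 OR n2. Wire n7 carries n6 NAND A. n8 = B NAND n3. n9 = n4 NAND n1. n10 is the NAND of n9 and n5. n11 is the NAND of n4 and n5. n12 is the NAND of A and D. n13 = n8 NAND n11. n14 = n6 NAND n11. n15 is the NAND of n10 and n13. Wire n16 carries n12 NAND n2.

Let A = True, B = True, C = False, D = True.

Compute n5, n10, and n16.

n1 = D NAND B = True NAND True = False
n2 = C NAND n1 = False NAND False = True
n4 = B NAND A = True NAND True = False
n5 = D AND n2 = True AND True = True
n9 = n4 NAND n1 = False NAND False = True
n10 = n9 NAND n5 = True NAND True = False
n12 = A NAND D = True NAND True = False
n16 = n12 NAND n2 = False NAND True = True

n5 = True, n10 = False, n16 = True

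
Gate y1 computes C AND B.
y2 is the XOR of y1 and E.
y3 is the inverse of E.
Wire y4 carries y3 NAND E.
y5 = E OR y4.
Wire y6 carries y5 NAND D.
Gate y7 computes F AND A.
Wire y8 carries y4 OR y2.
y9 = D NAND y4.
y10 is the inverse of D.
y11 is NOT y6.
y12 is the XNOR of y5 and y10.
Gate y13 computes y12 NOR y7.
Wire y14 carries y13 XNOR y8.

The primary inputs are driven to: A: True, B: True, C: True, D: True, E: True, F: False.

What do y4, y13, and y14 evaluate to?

y4 = True, y13 = True, y14 = True

y1 = C AND B = True AND True = True
y2 = y1 XOR E = True XOR True = False
y3 = NOT E = NOT True = False
y4 = y3 NAND E = False NAND True = True
y5 = E OR y4 = True OR True = True
y7 = F AND A = False AND True = False
y8 = y4 OR y2 = True OR False = True
y10 = NOT D = NOT True = False
y12 = y5 XNOR y10 = True XNOR False = False
y13 = y12 NOR y7 = False NOR False = True
y14 = y13 XNOR y8 = True XNOR True = True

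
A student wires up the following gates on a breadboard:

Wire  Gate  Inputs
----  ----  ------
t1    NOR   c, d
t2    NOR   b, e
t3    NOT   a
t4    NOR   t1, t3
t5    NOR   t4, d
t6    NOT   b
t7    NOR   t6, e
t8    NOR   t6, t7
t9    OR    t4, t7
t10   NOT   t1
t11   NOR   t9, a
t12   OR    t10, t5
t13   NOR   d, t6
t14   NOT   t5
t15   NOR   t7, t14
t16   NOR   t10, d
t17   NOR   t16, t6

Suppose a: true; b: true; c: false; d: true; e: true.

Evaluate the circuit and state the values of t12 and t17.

t12 = true, t17 = true

t1 = c NOR d = false NOR true = false
t3 = NOT a = NOT true = false
t4 = t1 NOR t3 = false NOR false = true
t5 = t4 NOR d = true NOR true = false
t6 = NOT b = NOT true = false
t10 = NOT t1 = NOT false = true
t12 = t10 OR t5 = true OR false = true
t16 = t10 NOR d = true NOR true = false
t17 = t16 NOR t6 = false NOR false = true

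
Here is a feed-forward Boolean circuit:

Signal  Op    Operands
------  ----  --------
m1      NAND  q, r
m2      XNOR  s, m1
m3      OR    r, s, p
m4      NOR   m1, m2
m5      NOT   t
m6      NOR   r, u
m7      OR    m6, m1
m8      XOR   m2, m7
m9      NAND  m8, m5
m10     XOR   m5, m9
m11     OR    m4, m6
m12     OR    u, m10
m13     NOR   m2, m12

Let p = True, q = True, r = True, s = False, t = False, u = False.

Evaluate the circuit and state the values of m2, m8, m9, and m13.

m2 = True, m8 = True, m9 = False, m13 = False

m1 = q NAND r = True NAND True = False
m2 = s XNOR m1 = False XNOR False = True
m5 = NOT t = NOT False = True
m6 = r NOR u = True NOR False = False
m7 = m6 OR m1 = False OR False = False
m8 = m2 XOR m7 = True XOR False = True
m9 = m8 NAND m5 = True NAND True = False
m10 = m5 XOR m9 = True XOR False = True
m12 = u OR m10 = False OR True = True
m13 = m2 NOR m12 = True NOR True = False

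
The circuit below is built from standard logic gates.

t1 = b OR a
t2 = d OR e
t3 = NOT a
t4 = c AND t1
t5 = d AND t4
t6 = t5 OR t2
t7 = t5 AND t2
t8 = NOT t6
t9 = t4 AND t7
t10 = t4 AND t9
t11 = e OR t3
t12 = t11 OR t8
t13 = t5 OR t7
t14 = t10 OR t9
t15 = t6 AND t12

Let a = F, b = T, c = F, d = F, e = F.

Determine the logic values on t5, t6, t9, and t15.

t5 = F  t6 = F  t9 = F  t15 = F

t1 = b OR a = T OR F = T
t2 = d OR e = F OR F = F
t3 = NOT a = NOT F = T
t4 = c AND t1 = F AND T = F
t5 = d AND t4 = F AND F = F
t6 = t5 OR t2 = F OR F = F
t7 = t5 AND t2 = F AND F = F
t8 = NOT t6 = NOT F = T
t9 = t4 AND t7 = F AND F = F
t11 = e OR t3 = F OR T = T
t12 = t11 OR t8 = T OR T = T
t15 = t6 AND t12 = F AND T = F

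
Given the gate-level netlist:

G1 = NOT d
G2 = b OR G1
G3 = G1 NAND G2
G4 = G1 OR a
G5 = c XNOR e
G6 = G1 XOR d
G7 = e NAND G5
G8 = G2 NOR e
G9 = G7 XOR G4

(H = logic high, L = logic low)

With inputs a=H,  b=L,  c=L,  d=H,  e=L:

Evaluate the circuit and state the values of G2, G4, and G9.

G2 = L, G4 = H, G9 = L

G1 = NOT d = NOT H = L
G2 = b OR G1 = L OR L = L
G4 = G1 OR a = L OR H = H
G5 = c XNOR e = L XNOR L = H
G7 = e NAND G5 = L NAND H = H
G9 = G7 XOR G4 = H XOR H = L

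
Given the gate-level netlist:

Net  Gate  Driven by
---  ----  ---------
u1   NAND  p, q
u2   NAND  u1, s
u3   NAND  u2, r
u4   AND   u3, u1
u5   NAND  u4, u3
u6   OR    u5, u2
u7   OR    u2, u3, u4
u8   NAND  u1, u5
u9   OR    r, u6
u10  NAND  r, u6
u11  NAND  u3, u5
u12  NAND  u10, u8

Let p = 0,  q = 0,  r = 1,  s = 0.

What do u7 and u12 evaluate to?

u7 = 1, u12 = 1

u1 = p NAND q = 0 NAND 0 = 1
u2 = u1 NAND s = 1 NAND 0 = 1
u3 = u2 NAND r = 1 NAND 1 = 0
u4 = u3 AND u1 = 0 AND 1 = 0
u5 = u4 NAND u3 = 0 NAND 0 = 1
u6 = u5 OR u2 = 1 OR 1 = 1
u7 = u2 OR u3 OR u4 = 1 OR 0 OR 0 = 1
u8 = u1 NAND u5 = 1 NAND 1 = 0
u10 = r NAND u6 = 1 NAND 1 = 0
u12 = u10 NAND u8 = 0 NAND 0 = 1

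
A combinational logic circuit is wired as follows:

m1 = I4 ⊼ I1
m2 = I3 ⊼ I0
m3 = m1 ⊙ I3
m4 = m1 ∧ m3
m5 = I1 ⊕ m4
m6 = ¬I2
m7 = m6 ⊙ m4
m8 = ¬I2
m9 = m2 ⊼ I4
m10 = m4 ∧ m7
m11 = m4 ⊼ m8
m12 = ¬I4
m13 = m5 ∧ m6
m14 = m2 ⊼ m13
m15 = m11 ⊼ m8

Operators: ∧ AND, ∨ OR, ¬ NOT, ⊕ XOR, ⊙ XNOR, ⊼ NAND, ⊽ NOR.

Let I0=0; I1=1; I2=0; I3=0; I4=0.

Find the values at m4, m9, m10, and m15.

m4 = 0, m9 = 1, m10 = 0, m15 = 0

m1 = I4 NAND I1 = 0 NAND 1 = 1
m2 = I3 NAND I0 = 0 NAND 0 = 1
m3 = m1 XNOR I3 = 1 XNOR 0 = 0
m4 = m1 AND m3 = 1 AND 0 = 0
m6 = NOT I2 = NOT 0 = 1
m7 = m6 XNOR m4 = 1 XNOR 0 = 0
m8 = NOT I2 = NOT 0 = 1
m9 = m2 NAND I4 = 1 NAND 0 = 1
m10 = m4 AND m7 = 0 AND 0 = 0
m11 = m4 NAND m8 = 0 NAND 1 = 1
m15 = m11 NAND m8 = 1 NAND 1 = 0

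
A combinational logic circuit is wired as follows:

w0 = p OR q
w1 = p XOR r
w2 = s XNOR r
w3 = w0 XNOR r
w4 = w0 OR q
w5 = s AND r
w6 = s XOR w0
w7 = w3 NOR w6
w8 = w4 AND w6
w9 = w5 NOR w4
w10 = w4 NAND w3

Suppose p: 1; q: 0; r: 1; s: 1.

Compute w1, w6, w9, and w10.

w1 = 0, w6 = 0, w9 = 0, w10 = 0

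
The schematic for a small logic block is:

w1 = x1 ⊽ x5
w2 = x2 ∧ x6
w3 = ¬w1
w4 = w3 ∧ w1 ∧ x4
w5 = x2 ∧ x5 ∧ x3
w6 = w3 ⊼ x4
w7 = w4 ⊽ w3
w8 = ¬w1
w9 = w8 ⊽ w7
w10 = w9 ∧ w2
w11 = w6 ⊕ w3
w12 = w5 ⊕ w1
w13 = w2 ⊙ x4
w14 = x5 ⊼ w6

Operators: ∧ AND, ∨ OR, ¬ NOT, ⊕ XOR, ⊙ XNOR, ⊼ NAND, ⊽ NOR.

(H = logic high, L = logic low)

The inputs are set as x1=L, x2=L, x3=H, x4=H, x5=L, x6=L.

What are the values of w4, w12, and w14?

w4 = L, w12 = H, w14 = H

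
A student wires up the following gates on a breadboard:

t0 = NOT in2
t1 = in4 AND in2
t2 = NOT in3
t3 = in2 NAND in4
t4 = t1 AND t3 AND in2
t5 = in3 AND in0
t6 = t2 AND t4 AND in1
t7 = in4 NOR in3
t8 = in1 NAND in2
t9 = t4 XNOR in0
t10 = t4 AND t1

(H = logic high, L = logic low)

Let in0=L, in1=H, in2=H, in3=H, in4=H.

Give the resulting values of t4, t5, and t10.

t1 = in4 AND in2 = H AND H = H
t3 = in2 NAND in4 = H NAND H = L
t4 = t1 AND t3 AND in2 = H AND L AND H = L
t5 = in3 AND in0 = H AND L = L
t10 = t4 AND t1 = L AND H = L

t4 = L  t5 = L  t10 = L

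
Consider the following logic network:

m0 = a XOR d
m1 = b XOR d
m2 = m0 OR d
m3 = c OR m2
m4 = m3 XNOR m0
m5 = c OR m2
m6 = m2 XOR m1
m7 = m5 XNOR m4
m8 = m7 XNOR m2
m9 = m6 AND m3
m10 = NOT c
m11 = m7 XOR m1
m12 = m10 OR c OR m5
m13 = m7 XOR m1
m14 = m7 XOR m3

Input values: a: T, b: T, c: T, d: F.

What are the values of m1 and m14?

m0 = a XOR d = T XOR F = T
m1 = b XOR d = T XOR F = T
m2 = m0 OR d = T OR F = T
m3 = c OR m2 = T OR T = T
m4 = m3 XNOR m0 = T XNOR T = T
m5 = c OR m2 = T OR T = T
m7 = m5 XNOR m4 = T XNOR T = T
m14 = m7 XOR m3 = T XOR T = F

m1 = T  m14 = F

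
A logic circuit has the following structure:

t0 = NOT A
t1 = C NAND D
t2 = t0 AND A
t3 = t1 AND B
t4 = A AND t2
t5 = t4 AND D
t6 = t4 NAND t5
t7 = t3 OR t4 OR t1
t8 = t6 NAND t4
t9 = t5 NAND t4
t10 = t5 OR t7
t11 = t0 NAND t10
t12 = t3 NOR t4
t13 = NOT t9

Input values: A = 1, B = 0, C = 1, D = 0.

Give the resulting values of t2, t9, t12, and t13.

t0 = NOT A = NOT 1 = 0
t1 = C NAND D = 1 NAND 0 = 1
t2 = t0 AND A = 0 AND 1 = 0
t3 = t1 AND B = 1 AND 0 = 0
t4 = A AND t2 = 1 AND 0 = 0
t5 = t4 AND D = 0 AND 0 = 0
t9 = t5 NAND t4 = 0 NAND 0 = 1
t12 = t3 NOR t4 = 0 NOR 0 = 1
t13 = NOT t9 = NOT 1 = 0

t2 = 0, t9 = 1, t12 = 1, t13 = 0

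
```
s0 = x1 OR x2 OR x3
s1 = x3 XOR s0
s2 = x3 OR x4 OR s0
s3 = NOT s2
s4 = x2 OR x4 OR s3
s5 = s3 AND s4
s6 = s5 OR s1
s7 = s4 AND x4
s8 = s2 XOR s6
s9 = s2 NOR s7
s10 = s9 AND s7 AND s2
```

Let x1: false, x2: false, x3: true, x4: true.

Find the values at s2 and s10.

s2 = true; s10 = false

s0 = x1 OR x2 OR x3 = false OR false OR true = true
s2 = x3 OR x4 OR s0 = true OR true OR true = true
s3 = NOT s2 = NOT true = false
s4 = x2 OR x4 OR s3 = false OR true OR false = true
s7 = s4 AND x4 = true AND true = true
s9 = s2 NOR s7 = true NOR true = false
s10 = s9 AND s7 AND s2 = false AND true AND true = false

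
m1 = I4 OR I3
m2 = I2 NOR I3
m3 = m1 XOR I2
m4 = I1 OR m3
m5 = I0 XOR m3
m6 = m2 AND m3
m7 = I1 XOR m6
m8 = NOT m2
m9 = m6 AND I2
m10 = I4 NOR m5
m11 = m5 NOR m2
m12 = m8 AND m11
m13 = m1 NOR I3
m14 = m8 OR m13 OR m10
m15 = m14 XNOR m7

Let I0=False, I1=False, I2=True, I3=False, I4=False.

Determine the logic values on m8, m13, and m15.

m1 = I4 OR I3 = False OR False = False
m2 = I2 NOR I3 = True NOR False = False
m3 = m1 XOR I2 = False XOR True = True
m5 = I0 XOR m3 = False XOR True = True
m6 = m2 AND m3 = False AND True = False
m7 = I1 XOR m6 = False XOR False = False
m8 = NOT m2 = NOT False = True
m10 = I4 NOR m5 = False NOR True = False
m13 = m1 NOR I3 = False NOR False = True
m14 = m8 OR m13 OR m10 = True OR True OR False = True
m15 = m14 XNOR m7 = True XNOR False = False

m8 = True  m13 = True  m15 = False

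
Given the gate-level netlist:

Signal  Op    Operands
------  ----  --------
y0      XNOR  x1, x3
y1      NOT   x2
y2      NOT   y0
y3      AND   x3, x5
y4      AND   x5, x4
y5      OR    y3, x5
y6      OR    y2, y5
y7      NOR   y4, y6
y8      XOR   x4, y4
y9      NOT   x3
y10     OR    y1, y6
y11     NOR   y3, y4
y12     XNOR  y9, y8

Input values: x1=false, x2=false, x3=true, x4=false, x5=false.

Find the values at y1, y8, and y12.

y1 = true, y8 = false, y12 = true

y1 = NOT x2 = NOT false = true
y4 = x5 AND x4 = false AND false = false
y8 = x4 XOR y4 = false XOR false = false
y9 = NOT x3 = NOT true = false
y12 = y9 XNOR y8 = false XNOR false = true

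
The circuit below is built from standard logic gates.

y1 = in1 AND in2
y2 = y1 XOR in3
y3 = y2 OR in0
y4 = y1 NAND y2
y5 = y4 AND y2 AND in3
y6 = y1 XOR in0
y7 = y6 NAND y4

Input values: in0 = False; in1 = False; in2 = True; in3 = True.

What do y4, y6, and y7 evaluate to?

y1 = in1 AND in2 = False AND True = False
y2 = y1 XOR in3 = False XOR True = True
y4 = y1 NAND y2 = False NAND True = True
y6 = y1 XOR in0 = False XOR False = False
y7 = y6 NAND y4 = False NAND True = True

y4 = True, y6 = False, y7 = True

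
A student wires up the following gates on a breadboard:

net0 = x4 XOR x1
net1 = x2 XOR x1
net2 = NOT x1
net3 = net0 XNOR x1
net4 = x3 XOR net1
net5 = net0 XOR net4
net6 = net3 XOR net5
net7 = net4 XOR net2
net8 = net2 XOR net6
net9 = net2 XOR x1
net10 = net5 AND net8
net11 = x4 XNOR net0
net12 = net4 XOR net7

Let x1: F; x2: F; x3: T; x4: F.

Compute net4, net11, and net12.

net0 = x4 XOR x1 = F XOR F = F
net1 = x2 XOR x1 = F XOR F = F
net2 = NOT x1 = NOT F = T
net4 = x3 XOR net1 = T XOR F = T
net7 = net4 XOR net2 = T XOR T = F
net11 = x4 XNOR net0 = F XNOR F = T
net12 = net4 XOR net7 = T XOR F = T

net4 = T, net11 = T, net12 = T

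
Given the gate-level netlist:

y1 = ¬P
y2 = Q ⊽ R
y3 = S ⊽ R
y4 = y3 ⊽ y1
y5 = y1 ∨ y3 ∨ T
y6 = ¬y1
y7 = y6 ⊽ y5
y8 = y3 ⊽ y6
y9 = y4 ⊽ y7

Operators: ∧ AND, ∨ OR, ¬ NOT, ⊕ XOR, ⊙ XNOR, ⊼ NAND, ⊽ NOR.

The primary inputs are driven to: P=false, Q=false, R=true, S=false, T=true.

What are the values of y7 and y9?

y7 = false; y9 = true

y1 = NOT P = NOT false = true
y3 = S NOR R = false NOR true = false
y4 = y3 NOR y1 = false NOR true = false
y5 = y1 OR y3 OR T = true OR false OR true = true
y6 = NOT y1 = NOT true = false
y7 = y6 NOR y5 = false NOR true = false
y9 = y4 NOR y7 = false NOR false = true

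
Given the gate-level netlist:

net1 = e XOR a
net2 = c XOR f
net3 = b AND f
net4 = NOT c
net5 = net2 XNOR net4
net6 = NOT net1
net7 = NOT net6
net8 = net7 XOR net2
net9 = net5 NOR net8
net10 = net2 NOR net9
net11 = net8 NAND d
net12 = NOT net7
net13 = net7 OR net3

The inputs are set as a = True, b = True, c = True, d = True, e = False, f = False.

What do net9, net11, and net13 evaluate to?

net9 = True, net11 = True, net13 = True

net1 = e XOR a = False XOR True = True
net2 = c XOR f = True XOR False = True
net3 = b AND f = True AND False = False
net4 = NOT c = NOT True = False
net5 = net2 XNOR net4 = True XNOR False = False
net6 = NOT net1 = NOT True = False
net7 = NOT net6 = NOT False = True
net8 = net7 XOR net2 = True XOR True = False
net9 = net5 NOR net8 = False NOR False = True
net11 = net8 NAND d = False NAND True = True
net13 = net7 OR net3 = True OR False = True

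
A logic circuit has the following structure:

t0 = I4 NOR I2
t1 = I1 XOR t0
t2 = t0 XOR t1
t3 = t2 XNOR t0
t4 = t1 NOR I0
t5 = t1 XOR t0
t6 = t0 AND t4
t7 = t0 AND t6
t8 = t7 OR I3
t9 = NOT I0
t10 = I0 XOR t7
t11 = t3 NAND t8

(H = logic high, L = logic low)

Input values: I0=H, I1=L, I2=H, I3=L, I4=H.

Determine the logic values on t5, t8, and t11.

t0 = I4 NOR I2 = H NOR H = L
t1 = I1 XOR t0 = L XOR L = L
t2 = t0 XOR t1 = L XOR L = L
t3 = t2 XNOR t0 = L XNOR L = H
t4 = t1 NOR I0 = L NOR H = L
t5 = t1 XOR t0 = L XOR L = L
t6 = t0 AND t4 = L AND L = L
t7 = t0 AND t6 = L AND L = L
t8 = t7 OR I3 = L OR L = L
t11 = t3 NAND t8 = H NAND L = H

t5 = L; t8 = L; t11 = H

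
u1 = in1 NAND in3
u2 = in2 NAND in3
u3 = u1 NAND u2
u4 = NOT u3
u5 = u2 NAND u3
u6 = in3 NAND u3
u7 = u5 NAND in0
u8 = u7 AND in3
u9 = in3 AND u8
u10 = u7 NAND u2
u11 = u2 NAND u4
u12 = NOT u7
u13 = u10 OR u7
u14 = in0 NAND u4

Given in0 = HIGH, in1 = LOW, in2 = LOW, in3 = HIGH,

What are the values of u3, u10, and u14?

u1 = in1 NAND in3 = LOW NAND HIGH = HIGH
u2 = in2 NAND in3 = LOW NAND HIGH = HIGH
u3 = u1 NAND u2 = HIGH NAND HIGH = LOW
u4 = NOT u3 = NOT LOW = HIGH
u5 = u2 NAND u3 = HIGH NAND LOW = HIGH
u7 = u5 NAND in0 = HIGH NAND HIGH = LOW
u10 = u7 NAND u2 = LOW NAND HIGH = HIGH
u14 = in0 NAND u4 = HIGH NAND HIGH = LOW

u3 = LOW, u10 = HIGH, u14 = LOW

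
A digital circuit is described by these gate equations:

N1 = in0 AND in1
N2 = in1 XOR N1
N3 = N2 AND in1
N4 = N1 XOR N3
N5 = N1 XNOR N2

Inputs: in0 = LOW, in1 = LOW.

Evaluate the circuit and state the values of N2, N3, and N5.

N1 = in0 AND in1 = LOW AND LOW = LOW
N2 = in1 XOR N1 = LOW XOR LOW = LOW
N3 = N2 AND in1 = LOW AND LOW = LOW
N5 = N1 XNOR N2 = LOW XNOR LOW = HIGH

N2 = LOW; N3 = LOW; N5 = HIGH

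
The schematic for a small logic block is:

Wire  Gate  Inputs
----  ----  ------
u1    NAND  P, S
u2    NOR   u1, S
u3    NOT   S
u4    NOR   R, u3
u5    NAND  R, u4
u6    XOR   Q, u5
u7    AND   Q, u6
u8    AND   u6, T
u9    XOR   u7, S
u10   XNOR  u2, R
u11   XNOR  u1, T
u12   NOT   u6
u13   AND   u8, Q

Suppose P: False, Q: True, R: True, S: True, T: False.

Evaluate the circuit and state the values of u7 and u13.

u7 = False  u13 = False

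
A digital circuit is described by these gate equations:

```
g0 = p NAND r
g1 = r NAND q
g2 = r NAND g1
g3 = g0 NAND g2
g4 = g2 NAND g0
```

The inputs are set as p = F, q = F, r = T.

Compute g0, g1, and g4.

g0 = T, g1 = T, g4 = T

g0 = p NAND r = F NAND T = T
g1 = r NAND q = T NAND F = T
g2 = r NAND g1 = T NAND T = F
g4 = g2 NAND g0 = F NAND T = T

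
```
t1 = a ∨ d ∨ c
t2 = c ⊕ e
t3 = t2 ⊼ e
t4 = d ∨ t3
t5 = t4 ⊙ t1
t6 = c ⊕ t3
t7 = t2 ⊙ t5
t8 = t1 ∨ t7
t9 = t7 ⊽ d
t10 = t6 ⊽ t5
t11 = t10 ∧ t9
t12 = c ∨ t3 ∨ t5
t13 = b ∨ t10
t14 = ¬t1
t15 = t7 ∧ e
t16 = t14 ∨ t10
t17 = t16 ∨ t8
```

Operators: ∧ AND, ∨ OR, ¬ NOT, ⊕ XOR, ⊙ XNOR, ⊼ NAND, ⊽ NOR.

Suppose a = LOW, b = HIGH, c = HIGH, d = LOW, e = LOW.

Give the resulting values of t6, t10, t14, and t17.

t6 = LOW; t10 = LOW; t14 = LOW; t17 = HIGH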